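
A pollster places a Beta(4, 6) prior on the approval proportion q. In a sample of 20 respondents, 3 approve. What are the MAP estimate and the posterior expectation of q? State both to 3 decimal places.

MAP = 0.214; posterior mean = 0.233

Posterior: Beta(4+3, 6+17) = Beta(7, 23).
Mode = (7−1)/(7+23−2) = 6/28 = 0.214.
Mean = 7/(7+23) = 7/30 = 0.233.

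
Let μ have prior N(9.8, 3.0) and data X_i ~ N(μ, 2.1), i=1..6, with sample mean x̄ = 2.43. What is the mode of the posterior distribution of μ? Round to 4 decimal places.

Posterior for μ is Normal. Precision-weighted mean: (1/3.0·9.8 + 6/2.1·2.43) / (1/3.0 + 6/2.1) = 3.2000.
A Normal posterior is symmetric, so mode = mean.
This is the posterior mode — the MAP estimate.

3.2000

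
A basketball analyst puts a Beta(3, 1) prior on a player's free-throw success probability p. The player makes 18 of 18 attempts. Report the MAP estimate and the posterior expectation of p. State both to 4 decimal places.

MAP = 1.0000; posterior mean = 0.9545

Posterior: Beta(3+18, 1+0) = Beta(21, 1).
Since β = 1 ≤ 1 and α > 1, the Beta density is monotone increasing on [0,1]; the mode is at 1.
Mean = 21/(21+1) = 0.9545.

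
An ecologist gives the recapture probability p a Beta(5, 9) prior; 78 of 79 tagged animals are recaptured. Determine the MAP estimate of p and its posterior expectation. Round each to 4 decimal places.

Posterior: Beta(5+78, 9+1) = Beta(83, 10).
Mode = (83−1)/(83+10−2) = 82/91 = 0.9011.
Mean = 83/(83+10) = 83/93 = 0.8925.

MAP = 0.9011, posterior mean = 0.8925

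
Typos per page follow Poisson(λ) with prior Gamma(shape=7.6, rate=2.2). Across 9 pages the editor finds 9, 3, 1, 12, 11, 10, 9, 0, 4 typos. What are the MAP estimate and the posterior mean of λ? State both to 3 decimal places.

Σ counts = 59. Posterior: Gamma(shape = 7.6+59 = 66.6, rate = 2.2+9 = 11.2).
Mode = (α−1)/β = 65.6/11.2 = 5.857.
Mean = α/β = 66.6/11.2 = 5.946.
Mean > mode: the posterior has a right tail.

MAP estimate = 5.857, posterior mean = 5.946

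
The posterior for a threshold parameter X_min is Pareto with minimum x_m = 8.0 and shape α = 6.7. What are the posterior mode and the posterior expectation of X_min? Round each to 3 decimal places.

MAP: 8.000. Posterior mean: 9.404.

The Pareto density is strictly decreasing on [x_m, ∞), so the mode is x_m = 8.000.
Mean = α·x_m/(α−1) = 6.7·8.0/5.7 = 9.404.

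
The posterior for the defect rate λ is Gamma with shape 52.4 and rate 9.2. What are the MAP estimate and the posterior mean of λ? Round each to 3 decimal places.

MAP = 5.587, posterior mean = 5.696

Mode = (α−1)/β = 51.4/9.2 = 5.587.
Mean = α/β = 52.4/9.2 = 5.696.
The mean is pulled above the mode by the posterior's right skew.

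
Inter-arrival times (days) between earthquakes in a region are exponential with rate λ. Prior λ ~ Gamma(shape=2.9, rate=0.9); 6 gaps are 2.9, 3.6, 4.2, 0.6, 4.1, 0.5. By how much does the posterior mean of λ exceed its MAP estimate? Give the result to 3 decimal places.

0.060

Σ times = 15.9. Posterior: Gamma(shape = 2.9+6 = 8.9, rate = 0.9+15.9 = 16.8).
Mode = (α−1)/β = 7.9/16.8 = 0.470.
Mean = α/β = 8.9/16.8 = 0.530.
Difference = 0.530 − 0.470 = 0.060.
The posterior is right-skewed, so the mean exceeds the mode.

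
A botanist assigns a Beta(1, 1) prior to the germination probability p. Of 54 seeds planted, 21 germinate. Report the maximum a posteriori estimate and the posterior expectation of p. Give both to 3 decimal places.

Posterior: Beta(1+21, 1+33) = Beta(22, 34).
Mode = (22−1)/(22+34−2) = 21/54 = 0.389.
Mean = 22/(22+34) = 22/56 = 0.393.

maximum a posteriori estimate = 0.389, posterior expectation = 0.393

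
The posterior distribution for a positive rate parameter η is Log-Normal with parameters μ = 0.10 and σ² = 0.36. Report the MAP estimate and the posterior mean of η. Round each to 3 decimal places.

Mode = exp(μ − σ²) = exp(-0.26) = 0.771.
Mean = exp(μ + σ²/2) = exp(0.280) = 1.323.
The mean is pulled above the mode by the posterior's right skew.

MAP estimate = 0.771, posterior mean = 1.323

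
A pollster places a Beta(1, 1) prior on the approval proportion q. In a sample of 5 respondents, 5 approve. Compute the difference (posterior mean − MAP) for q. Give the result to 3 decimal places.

Posterior: Beta(1+5, 1+0) = Beta(6, 1).
Since β = 1 ≤ 1 and α > 1, the Beta density is monotone increasing on [0,1]; the mode is at 1.
Mean = 6/(6+1) = 0.857.
Difference = 0.857 − 1.000 = -0.143.

-0.143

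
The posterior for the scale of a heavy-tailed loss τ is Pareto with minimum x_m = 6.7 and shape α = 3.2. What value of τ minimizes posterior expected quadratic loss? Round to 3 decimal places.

9.745

The Pareto density is strictly decreasing on [x_m, ∞), so the mode is x_m = 6.700.
Mean = α·x_m/(α−1) = 3.2·6.7/2.2 = 9.745.
Quadratic loss ⇒ the optimal estimator is the posterior mean.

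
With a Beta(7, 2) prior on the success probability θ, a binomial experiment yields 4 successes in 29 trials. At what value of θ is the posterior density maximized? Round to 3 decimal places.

Posterior: Beta(7+4, 2+25) = Beta(11, 27).
Mode = (11−1)/(11+27−2) = 10/36 = 0.278.
Mean = 11/(11+27) = 11/38 = 0.289.
This is the posterior mode — the MAP estimate.

0.278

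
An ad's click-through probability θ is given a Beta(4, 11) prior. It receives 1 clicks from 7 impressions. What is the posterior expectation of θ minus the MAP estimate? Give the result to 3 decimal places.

0.027

Posterior: Beta(4+1, 11+6) = Beta(5, 17).
Mode = (5−1)/(5+17−2) = 4/20 = 0.200.
Mean = 5/(5+17) = 5/22 = 0.227.
Difference = 0.227 − 0.200 = 0.027.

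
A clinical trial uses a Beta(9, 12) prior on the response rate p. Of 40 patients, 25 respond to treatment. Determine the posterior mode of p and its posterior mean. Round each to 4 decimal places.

Posterior: Beta(9+25, 12+15) = Beta(34, 27).
Mode = (34−1)/(34+27−2) = 33/59 = 0.5593.
Mean = 34/(34+27) = 34/61 = 0.5574.
Mode > mean: the posterior has a left tail.

MAP = 0.5593; posterior mean = 0.5574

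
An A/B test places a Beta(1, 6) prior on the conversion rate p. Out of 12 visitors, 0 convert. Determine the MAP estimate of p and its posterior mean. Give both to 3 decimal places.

MAP: 0.000. Posterior mean: 0.053.

Posterior: Beta(1+0, 6+12) = Beta(1, 18).
Since α = 1 ≤ 1 and β > 1, the Beta density is monotone decreasing on [0,1]; the mode is at 0.
Mean = 1/(1+18) = 0.053.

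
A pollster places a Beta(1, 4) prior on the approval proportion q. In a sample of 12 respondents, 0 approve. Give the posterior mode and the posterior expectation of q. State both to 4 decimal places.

Posterior: Beta(1+0, 4+12) = Beta(1, 16).
Since α = 1 ≤ 1 and β > 1, the Beta density is monotone decreasing on [0,1]; the mode is at 0.
Mean = 1/(1+16) = 0.0588.
The posterior is right-skewed, so the mean exceeds the mode.

MAP = 0.0000; posterior mean = 0.0588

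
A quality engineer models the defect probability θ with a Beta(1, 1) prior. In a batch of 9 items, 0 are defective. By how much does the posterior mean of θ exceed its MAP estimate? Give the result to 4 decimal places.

0.0909

Posterior: Beta(1+0, 1+9) = Beta(1, 10).
Since α = 1 ≤ 1 and β > 1, the Beta density is monotone decreasing on [0,1]; the mode is at 0.
Mean = 1/(1+10) = 0.0909.
Difference = 0.0909 − 0.0000 = 0.0909.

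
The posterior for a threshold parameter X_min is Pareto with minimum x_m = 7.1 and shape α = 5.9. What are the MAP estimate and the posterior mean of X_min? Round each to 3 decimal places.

The Pareto density is strictly decreasing on [x_m, ∞), so the mode is x_m = 7.100.
Mean = α·x_m/(α−1) = 5.9·7.1/4.9 = 8.549.

MAP estimate = 7.100, posterior mean = 8.549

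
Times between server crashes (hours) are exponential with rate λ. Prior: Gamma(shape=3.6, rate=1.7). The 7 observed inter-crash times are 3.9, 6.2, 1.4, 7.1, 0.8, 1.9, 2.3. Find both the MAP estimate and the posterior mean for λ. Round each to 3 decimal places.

MAP = 0.379, posterior mean = 0.419

Σ times = 23.6. Posterior: Gamma(shape = 3.6+7 = 10.6, rate = 1.7+23.6 = 25.3).
Mode = (α−1)/β = 9.6/25.3 = 0.379.
Mean = α/β = 10.6/25.3 = 0.419.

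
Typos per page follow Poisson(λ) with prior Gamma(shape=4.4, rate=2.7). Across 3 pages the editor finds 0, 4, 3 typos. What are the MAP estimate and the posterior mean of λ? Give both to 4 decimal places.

λ_MAP = 1.8246, E[λ|data] = 2.0000

Σ counts = 7. Posterior: Gamma(shape = 4.4+7 = 11.4, rate = 2.7+3 = 5.7).
Mode = (α−1)/β = 10.4/5.7 = 1.8246.
Mean = α/β = 11.4/5.7 = 2.0000.
Mean > mode: the posterior has a right tail.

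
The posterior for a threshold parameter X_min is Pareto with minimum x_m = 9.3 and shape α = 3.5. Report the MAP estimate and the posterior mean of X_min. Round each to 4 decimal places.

MAP = 9.3000, posterior mean = 13.0200

The Pareto density is strictly decreasing on [x_m, ∞), so the mode is x_m = 9.3000.
Mean = α·x_m/(α−1) = 3.5·9.3/2.5 = 13.0200.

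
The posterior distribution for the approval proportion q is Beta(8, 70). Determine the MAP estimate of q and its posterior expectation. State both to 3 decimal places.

Mode = (8−1)/(8+70−2) = 7/76 = 0.092.
Mean = 8/(8+70) = 8/78 = 0.103.
The mean is pulled above the mode by the posterior's right skew.

MAP: 0.092. Posterior mean: 0.103.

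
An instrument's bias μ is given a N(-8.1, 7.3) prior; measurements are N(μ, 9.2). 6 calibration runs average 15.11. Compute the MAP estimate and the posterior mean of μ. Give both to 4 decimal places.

MAP = 11.0811, posterior mean = 11.0811

Posterior for μ is Normal. Precision-weighted mean: (1/7.3·-8.1 + 6/9.2·15.11) / (1/7.3 + 6/9.2) = 11.0811.
A Normal posterior is symmetric, so mode = mean.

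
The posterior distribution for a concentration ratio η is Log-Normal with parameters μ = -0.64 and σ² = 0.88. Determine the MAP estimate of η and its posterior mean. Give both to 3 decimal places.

Mode = exp(μ − σ²) = exp(-1.52) = 0.219.
Mean = exp(μ + σ²/2) = exp(-0.200) = 0.819.

MAP = 0.219; posterior mean = 0.819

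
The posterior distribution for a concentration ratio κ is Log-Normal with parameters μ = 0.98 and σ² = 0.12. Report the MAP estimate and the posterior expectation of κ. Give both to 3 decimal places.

MAP = 2.363; posterior mean = 2.829

Mode = exp(μ − σ²) = exp(0.86) = 2.363.
Mean = exp(μ + σ²/2) = exp(1.040) = 2.829.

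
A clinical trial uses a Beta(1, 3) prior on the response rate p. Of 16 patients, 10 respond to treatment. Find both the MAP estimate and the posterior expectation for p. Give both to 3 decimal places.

MAP = 0.556, posterior mean = 0.550

Posterior: Beta(1+10, 3+6) = Beta(11, 9).
Mode = (11−1)/(11+9−2) = 10/18 = 0.556.
Mean = 11/(11+9) = 11/20 = 0.550.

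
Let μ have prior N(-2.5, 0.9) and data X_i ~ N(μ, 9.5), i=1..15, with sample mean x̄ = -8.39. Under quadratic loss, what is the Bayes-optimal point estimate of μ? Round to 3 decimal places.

-5.957

Posterior for μ is Normal. Precision-weighted mean: (1/0.9·-2.5 + 15/9.5·-8.39) / (1/0.9 + 15/9.5) = -5.957.
A Normal posterior is symmetric, so mode = mean.
Quadratic loss ⇒ the optimal estimator is the posterior mean.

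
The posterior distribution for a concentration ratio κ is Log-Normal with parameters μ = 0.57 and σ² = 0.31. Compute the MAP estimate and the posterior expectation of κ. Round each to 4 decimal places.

MAP: 1.2969. Posterior mean: 2.0647.

Mode = exp(μ − σ²) = exp(0.26) = 1.2969.
Mean = exp(μ + σ²/2) = exp(0.725) = 2.0647.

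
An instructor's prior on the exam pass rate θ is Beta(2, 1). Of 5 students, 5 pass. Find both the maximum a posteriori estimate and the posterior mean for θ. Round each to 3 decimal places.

Posterior: Beta(2+5, 1+0) = Beta(7, 1).
Since β = 1 ≤ 1 and α > 1, the Beta density is monotone increasing on [0,1]; the mode is at 1.
Mean = 7/(7+1) = 0.875.
The posterior is left-skewed, so the mode exceeds the mean.

maximum a posteriori estimate = 1.000, posterior mean = 0.875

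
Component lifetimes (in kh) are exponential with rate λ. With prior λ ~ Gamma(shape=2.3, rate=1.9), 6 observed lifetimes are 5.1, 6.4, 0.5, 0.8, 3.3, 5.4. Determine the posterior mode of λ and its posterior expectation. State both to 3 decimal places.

MAP = 0.312, posterior mean = 0.355

Σ times = 21.5. Posterior: Gamma(shape = 2.3+6 = 8.3, rate = 1.9+21.5 = 23.4).
Mode = (α−1)/β = 7.3/23.4 = 0.312.
Mean = α/β = 8.3/23.4 = 0.355.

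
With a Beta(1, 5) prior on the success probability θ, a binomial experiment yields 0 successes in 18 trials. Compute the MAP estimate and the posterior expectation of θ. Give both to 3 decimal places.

MAP estimate = 0.000, posterior expectation = 0.042

Posterior: Beta(1+0, 5+18) = Beta(1, 23).
Since α = 1 ≤ 1 and β > 1, the Beta density is monotone decreasing on [0,1]; the mode is at 0.
Mean = 1/(1+23) = 0.042.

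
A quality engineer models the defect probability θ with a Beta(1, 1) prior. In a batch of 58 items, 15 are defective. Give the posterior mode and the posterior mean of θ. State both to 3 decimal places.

MAP = 0.259, posterior mean = 0.267

Posterior: Beta(1+15, 1+43) = Beta(16, 44).
Mode = (16−1)/(16+44−2) = 15/58 = 0.259.
With a flat prior the MAP equals the MLE, 15/58.
Mean = 16/(16+44) = 16/60 = 0.267.
The mean is pulled above the mode by the posterior's right skew.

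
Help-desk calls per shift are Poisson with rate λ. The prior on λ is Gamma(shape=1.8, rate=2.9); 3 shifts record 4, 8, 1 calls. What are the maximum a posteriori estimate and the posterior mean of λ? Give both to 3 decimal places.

MAP = 2.339; posterior mean = 2.508

Σ counts = 13. Posterior: Gamma(shape = 1.8+13 = 14.8, rate = 2.9+3 = 5.9).
Mode = (α−1)/β = 13.8/5.9 = 2.339.
Mean = α/β = 14.8/5.9 = 2.508.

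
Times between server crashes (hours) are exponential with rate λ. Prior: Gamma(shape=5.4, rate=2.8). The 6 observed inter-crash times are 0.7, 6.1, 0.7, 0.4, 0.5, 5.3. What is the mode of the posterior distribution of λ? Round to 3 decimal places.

Σ times = 13.7. Posterior: Gamma(shape = 5.4+6 = 11.4, rate = 2.8+13.7 = 16.5).
Mode = (α−1)/β = 10.4/16.5 = 0.630.
Mean = α/β = 11.4/16.5 = 0.691.
This is the posterior mode — the MAP estimate.

0.630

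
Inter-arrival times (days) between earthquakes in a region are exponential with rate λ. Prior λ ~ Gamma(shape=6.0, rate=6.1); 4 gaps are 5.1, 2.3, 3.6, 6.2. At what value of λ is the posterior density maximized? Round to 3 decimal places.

Σ times = 17.2. Posterior: Gamma(shape = 6.0+4 = 10.0, rate = 6.1+17.2 = 23.3).
Mode = (α−1)/β = 9.0/23.3 = 0.386.
Mean = α/β = 10.0/23.3 = 0.429.
This is the posterior mode — the MAP estimate.

0.386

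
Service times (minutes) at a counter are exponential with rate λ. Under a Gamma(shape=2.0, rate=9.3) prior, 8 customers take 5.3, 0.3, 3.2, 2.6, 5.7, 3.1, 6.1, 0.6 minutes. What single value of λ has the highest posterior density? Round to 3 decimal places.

0.249

Σ times = 26.9. Posterior: Gamma(shape = 2.0+8 = 10.0, rate = 9.3+26.9 = 36.2).
Mode = (α−1)/β = 9.0/36.2 = 0.249.
Mean = α/β = 10.0/36.2 = 0.276.
This is the posterior mode — the MAP estimate.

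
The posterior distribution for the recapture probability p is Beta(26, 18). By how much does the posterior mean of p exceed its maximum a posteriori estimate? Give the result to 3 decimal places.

-0.004

Mode = (26−1)/(26+18−2) = 25/42 = 0.595.
Mean = 26/(26+18) = 26/44 = 0.591.
Difference = 0.591 − 0.595 = -0.004.
Left-skewed posterior ⇒ mean < mode.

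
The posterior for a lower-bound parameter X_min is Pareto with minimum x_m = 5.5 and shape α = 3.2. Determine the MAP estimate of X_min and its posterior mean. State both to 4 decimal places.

MAP estimate = 5.5000, posterior mean = 8.0000

The Pareto density is strictly decreasing on [x_m, ∞), so the mode is x_m = 5.5000.
Mean = α·x_m/(α−1) = 3.2·5.5/2.2 = 8.0000.
Mean > mode: the posterior has a right tail.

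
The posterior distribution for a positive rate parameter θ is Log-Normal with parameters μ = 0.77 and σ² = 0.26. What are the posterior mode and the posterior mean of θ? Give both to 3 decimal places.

Mode = exp(μ − σ²) = exp(0.51) = 1.665.
Mean = exp(μ + σ²/2) = exp(0.900) = 2.460.

MAP = 1.665; posterior mean = 2.460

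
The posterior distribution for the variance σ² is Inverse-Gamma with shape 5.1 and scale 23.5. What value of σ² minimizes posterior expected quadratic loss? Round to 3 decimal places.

Mode = β/(α+1) = 23.5/6.1 = 3.852.
Mean = β/(α−1) = 23.5/4.1 = 5.732.
Quadratic loss ⇒ the optimal estimator is the posterior mean.

5.732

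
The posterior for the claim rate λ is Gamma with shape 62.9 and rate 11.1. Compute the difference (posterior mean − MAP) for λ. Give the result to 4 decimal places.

Mode = (α−1)/β = 61.9/11.1 = 5.5766.
Mean = α/β = 62.9/11.1 = 5.6667.
Difference = 5.6667 − 5.5766 = 0.0901.
The mean is pulled above the mode by the posterior's right skew.

0.0901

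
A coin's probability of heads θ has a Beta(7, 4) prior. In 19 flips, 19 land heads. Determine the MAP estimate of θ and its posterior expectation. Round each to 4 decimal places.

Posterior: Beta(7+19, 4+0) = Beta(26, 4).
Mode = (26−1)/(26+4−2) = 25/28 = 0.8929.
Mean = 26/(26+4) = 26/30 = 0.8667.
Left-skewed posterior ⇒ mean < mode.

MAP: 0.8929. Posterior mean: 0.8667.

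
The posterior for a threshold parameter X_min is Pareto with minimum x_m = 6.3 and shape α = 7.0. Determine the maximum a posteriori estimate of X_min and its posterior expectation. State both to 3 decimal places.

The Pareto density is strictly decreasing on [x_m, ∞), so the mode is x_m = 6.300.
Mean = α·x_m/(α−1) = 7.0·6.3/6.0 = 7.350.

MAP = 6.300, posterior mean = 7.350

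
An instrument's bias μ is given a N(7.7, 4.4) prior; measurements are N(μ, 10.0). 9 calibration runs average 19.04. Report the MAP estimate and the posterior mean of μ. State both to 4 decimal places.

MAP: 16.7537. Posterior mean: 16.7537.

Posterior for μ is Normal. Precision-weighted mean: (1/4.4·7.7 + 9/10.0·19.04) / (1/4.4 + 9/10.0) = 16.7537.
A Normal posterior is symmetric, so mode = mean.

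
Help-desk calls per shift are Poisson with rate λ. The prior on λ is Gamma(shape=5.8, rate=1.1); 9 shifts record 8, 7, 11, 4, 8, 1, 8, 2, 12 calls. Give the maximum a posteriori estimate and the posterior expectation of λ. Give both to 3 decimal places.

MAP = 6.515; posterior mean = 6.614

Σ counts = 61. Posterior: Gamma(shape = 5.8+61 = 66.8, rate = 1.1+9 = 10.1).
Mode = (α−1)/β = 65.8/10.1 = 6.515.
Mean = α/β = 66.8/10.1 = 6.614.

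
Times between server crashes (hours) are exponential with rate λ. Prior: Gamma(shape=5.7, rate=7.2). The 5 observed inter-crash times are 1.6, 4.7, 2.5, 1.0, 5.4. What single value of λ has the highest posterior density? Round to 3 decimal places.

0.433

Σ times = 15.2. Posterior: Gamma(shape = 5.7+5 = 10.7, rate = 7.2+15.2 = 22.4).
Mode = (α−1)/β = 9.7/22.4 = 0.433.
Mean = α/β = 10.7/22.4 = 0.478.
This is the posterior mode — the MAP estimate.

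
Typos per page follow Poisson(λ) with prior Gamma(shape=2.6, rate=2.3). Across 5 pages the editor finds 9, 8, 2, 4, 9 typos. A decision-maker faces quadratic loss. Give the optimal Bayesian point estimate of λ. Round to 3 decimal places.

4.740

Σ counts = 32. Posterior: Gamma(shape = 2.6+32 = 34.6, rate = 2.3+5 = 7.3).
Mode = (α−1)/β = 33.6/7.3 = 4.603.
Mean = α/β = 34.6/7.3 = 4.740.
Quadratic loss ⇒ the optimal estimator is the posterior mean.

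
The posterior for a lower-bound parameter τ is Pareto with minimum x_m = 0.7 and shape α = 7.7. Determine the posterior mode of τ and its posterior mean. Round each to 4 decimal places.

The Pareto density is strictly decreasing on [x_m, ∞), so the mode is x_m = 0.7000.
Mean = α·x_m/(α−1) = 7.7·0.7/6.7 = 0.8045.

MAP: 0.7000. Posterior mean: 0.8045.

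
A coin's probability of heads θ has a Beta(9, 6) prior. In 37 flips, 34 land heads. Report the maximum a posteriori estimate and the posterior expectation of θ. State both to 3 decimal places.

Posterior: Beta(9+34, 6+3) = Beta(43, 9).
Mode = (43−1)/(43+9−2) = 42/50 = 0.840.
Mean = 43/(43+9) = 43/52 = 0.827.

MAP = 0.840, posterior mean = 0.827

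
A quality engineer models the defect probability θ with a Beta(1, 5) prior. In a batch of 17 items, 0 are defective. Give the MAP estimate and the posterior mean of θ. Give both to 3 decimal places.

MAP = 0.000; posterior mean = 0.043

Posterior: Beta(1+0, 5+17) = Beta(1, 22).
Since α = 1 ≤ 1 and β > 1, the Beta density is monotone decreasing on [0,1]; the mode is at 0.
Mean = 1/(1+22) = 0.043.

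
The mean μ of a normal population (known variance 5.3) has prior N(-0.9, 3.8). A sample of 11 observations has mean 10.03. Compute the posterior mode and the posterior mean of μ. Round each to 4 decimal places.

MAP = 8.8001; posterior mean = 8.8001

Posterior for μ is Normal. Precision-weighted mean: (1/3.8·-0.9 + 11/5.3·10.03) / (1/3.8 + 11/5.3) = 8.8001.
A Normal posterior is symmetric, so mode = mean.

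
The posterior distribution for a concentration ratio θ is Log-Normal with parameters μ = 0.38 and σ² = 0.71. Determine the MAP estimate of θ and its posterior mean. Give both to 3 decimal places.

Mode = exp(μ − σ²) = exp(-0.33) = 0.719.
Mean = exp(μ + σ²/2) = exp(0.735) = 2.085.
Mean > mode: the posterior has a right tail.

MAP = 0.719; posterior mean = 2.085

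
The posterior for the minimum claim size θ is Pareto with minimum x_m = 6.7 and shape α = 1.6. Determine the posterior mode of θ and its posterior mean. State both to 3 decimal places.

The Pareto density is strictly decreasing on [x_m, ∞), so the mode is x_m = 6.700.
Mean = α·x_m/(α−1) = 1.6·6.7/0.6 = 17.867.

θ_MAP = 6.700, E[θ|data] = 17.867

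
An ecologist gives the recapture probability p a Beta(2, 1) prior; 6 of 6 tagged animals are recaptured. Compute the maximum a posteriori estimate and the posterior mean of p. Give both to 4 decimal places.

Posterior: Beta(2+6, 1+0) = Beta(8, 1).
Since β = 1 ≤ 1 and α > 1, the Beta density is monotone increasing on [0,1]; the mode is at 1.
Mean = 8/(8+1) = 0.8889.
The mean is pulled below the mode by the posterior's left skew.

maximum a posteriori estimate = 1.0000, posterior mean = 0.8889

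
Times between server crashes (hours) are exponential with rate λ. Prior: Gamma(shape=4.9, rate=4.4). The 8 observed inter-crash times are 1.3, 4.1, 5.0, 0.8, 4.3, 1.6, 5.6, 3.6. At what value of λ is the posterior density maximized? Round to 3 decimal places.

0.388

Σ times = 26.3. Posterior: Gamma(shape = 4.9+8 = 12.9, rate = 4.4+26.3 = 30.7).
Mode = (α−1)/β = 11.9/30.7 = 0.388.
Mean = α/β = 12.9/30.7 = 0.420.
This is the posterior mode — the MAP estimate.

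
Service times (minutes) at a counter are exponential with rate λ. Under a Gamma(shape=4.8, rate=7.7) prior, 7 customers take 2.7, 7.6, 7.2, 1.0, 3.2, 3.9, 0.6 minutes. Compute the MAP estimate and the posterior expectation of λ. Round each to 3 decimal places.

MAP = 0.319; posterior mean = 0.348

Σ times = 26.2. Posterior: Gamma(shape = 4.8+7 = 11.8, rate = 7.7+26.2 = 33.9).
Mode = (α−1)/β = 10.8/33.9 = 0.319.
Mean = α/β = 11.8/33.9 = 0.348.
Right-skewed posterior ⇒ mode < mean.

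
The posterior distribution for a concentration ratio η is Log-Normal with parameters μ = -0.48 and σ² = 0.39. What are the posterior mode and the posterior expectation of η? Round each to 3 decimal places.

Mode = exp(μ − σ²) = exp(-0.87) = 0.419.
Mean = exp(μ + σ²/2) = exp(-0.285) = 0.752.

MAP: 0.419. Posterior mean: 0.752.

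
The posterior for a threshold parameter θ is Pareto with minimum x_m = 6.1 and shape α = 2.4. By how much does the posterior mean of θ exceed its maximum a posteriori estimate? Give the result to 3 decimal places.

4.357

The Pareto density is strictly decreasing on [x_m, ∞), so the mode is x_m = 6.100.
Mean = α·x_m/(α−1) = 2.4·6.1/1.4 = 10.457.
Difference = 10.457 − 6.100 = 4.357.
Mean > mode: the posterior has a right tail.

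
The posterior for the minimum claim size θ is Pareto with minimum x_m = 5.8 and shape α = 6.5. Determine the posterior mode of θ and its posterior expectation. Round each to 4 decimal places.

posterior mode = 5.8000, posterior expectation = 6.8545

The Pareto density is strictly decreasing on [x_m, ∞), so the mode is x_m = 5.8000.
Mean = α·x_m/(α−1) = 6.5·5.8/5.5 = 6.8545.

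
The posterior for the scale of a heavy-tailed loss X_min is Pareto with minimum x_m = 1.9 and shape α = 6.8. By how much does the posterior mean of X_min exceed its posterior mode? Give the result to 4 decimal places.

The Pareto density is strictly decreasing on [x_m, ∞), so the mode is x_m = 1.9000.
Mean = α·x_m/(α−1) = 6.8·1.9/5.8 = 2.2276.
Difference = 2.2276 − 1.9000 = 0.3276.

0.3276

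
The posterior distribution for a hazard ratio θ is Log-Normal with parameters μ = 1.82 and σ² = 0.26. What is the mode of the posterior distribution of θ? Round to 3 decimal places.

4.759

Mode = exp(μ − σ²) = exp(1.56) = 4.759.
Mean = exp(μ + σ²/2) = exp(1.950) = 7.029.
This is the posterior mode — the MAP estimate.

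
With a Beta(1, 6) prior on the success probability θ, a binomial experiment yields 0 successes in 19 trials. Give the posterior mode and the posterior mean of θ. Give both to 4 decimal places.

Posterior: Beta(1+0, 6+19) = Beta(1, 25).
Since α = 1 ≤ 1 and β > 1, the Beta density is monotone decreasing on [0,1]; the mode is at 0.
Mean = 1/(1+25) = 0.0385.

MAP = 0.0000; posterior mean = 0.0385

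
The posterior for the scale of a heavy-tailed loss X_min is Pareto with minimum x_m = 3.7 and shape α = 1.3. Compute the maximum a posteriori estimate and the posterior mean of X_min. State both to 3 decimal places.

MAP: 3.700. Posterior mean: 16.033.

The Pareto density is strictly decreasing on [x_m, ∞), so the mode is x_m = 3.700.
Mean = α·x_m/(α−1) = 1.3·3.7/0.3 = 16.033.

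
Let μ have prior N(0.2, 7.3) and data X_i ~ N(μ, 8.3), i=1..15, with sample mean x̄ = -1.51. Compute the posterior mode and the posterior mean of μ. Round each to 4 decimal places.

MAP: -1.3895. Posterior mean: -1.3895.

Posterior for μ is Normal. Precision-weighted mean: (1/7.3·0.2 + 15/8.3·-1.51) / (1/7.3 + 15/8.3) = -1.3895.
A Normal posterior is symmetric, so mode = mean.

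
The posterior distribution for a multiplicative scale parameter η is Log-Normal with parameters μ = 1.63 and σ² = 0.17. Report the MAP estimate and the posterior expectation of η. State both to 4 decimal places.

MAP: 4.3060. Posterior mean: 5.5567.

Mode = exp(μ − σ²) = exp(1.46) = 4.3060.
Mean = exp(μ + σ²/2) = exp(1.715) = 5.5567.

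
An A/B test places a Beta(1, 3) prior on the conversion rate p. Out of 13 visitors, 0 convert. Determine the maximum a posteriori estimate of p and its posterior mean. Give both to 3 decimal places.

Posterior: Beta(1+0, 3+13) = Beta(1, 16).
Since α = 1 ≤ 1 and β > 1, the Beta density is monotone decreasing on [0,1]; the mode is at 0.
Mean = 1/(1+16) = 0.059.
The posterior is right-skewed, so the mean exceeds the mode.

MAP: 0.000. Posterior mean: 0.059.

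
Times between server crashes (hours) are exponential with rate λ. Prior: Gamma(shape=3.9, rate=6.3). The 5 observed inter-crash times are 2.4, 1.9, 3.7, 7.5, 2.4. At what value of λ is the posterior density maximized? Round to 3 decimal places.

0.326

Σ times = 17.9. Posterior: Gamma(shape = 3.9+5 = 8.9, rate = 6.3+17.9 = 24.2).
Mode = (α−1)/β = 7.9/24.2 = 0.326.
Mean = α/β = 8.9/24.2 = 0.368.
This is the posterior mode — the MAP estimate.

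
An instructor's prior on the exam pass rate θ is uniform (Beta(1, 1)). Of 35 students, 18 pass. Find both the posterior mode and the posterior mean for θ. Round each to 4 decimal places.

Posterior: Beta(1+18, 1+17) = Beta(19, 18).
Mode = (19−1)/(19+18−2) = 18/35 = 0.5143.
With a flat prior the MAP equals the MLE, 18/35.
Mean = 19/(19+18) = 19/37 = 0.5135.
Mode > mean: the posterior has a left tail.

MAP = 0.5143; posterior mean = 0.5135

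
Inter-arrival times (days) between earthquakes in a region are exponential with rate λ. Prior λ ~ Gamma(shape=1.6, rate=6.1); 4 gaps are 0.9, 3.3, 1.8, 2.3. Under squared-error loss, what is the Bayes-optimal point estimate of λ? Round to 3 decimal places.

Σ times = 8.3. Posterior: Gamma(shape = 1.6+4 = 5.6, rate = 6.1+8.3 = 14.4).
Mode = (α−1)/β = 4.6/14.4 = 0.319.
Mean = α/β = 5.6/14.4 = 0.389.
Squared-error loss ⇒ the optimal estimator is the posterior mean.

0.389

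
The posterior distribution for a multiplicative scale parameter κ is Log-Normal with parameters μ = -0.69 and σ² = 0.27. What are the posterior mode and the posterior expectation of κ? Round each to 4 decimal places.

posterior mode = 0.3829, posterior expectation = 0.5741

Mode = exp(μ − σ²) = exp(-0.96) = 0.3829.
Mean = exp(μ + σ²/2) = exp(-0.555) = 0.5741.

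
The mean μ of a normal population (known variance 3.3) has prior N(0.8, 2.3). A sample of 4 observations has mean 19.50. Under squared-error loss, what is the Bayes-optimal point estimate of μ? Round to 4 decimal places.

14.5632

Posterior for μ is Normal. Precision-weighted mean: (1/2.3·0.8 + 4/3.3·19.50) / (1/2.3 + 4/3.3) = 14.5632.
A Normal posterior is symmetric, so mode = mean.
Squared-error loss ⇒ the optimal estimator is the posterior mean.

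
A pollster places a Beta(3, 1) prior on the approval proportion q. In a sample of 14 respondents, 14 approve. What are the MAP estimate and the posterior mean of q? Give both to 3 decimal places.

MAP estimate = 1.000, posterior mean = 0.944

Posterior: Beta(3+14, 1+0) = Beta(17, 1).
Since β = 1 ≤ 1 and α > 1, the Beta density is monotone increasing on [0,1]; the mode is at 1.
Mean = 17/(17+1) = 0.944.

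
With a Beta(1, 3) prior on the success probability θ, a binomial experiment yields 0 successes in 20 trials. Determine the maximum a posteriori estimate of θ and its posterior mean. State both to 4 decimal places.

MAP = 0.0000; posterior mean = 0.0417

Posterior: Beta(1+0, 3+20) = Beta(1, 23).
Since α = 1 ≤ 1 and β > 1, the Beta density is monotone decreasing on [0,1]; the mode is at 0.
Mean = 1/(1+23) = 0.0417.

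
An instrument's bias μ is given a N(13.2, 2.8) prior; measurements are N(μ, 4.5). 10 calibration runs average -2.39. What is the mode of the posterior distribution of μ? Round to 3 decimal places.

Posterior for μ is Normal. Precision-weighted mean: (1/2.8·13.2 + 10/4.5·-2.39) / (1/2.8 + 10/4.5) = -0.231.
A Normal posterior is symmetric, so mode = mean.
This is the posterior mode — the MAP estimate.

-0.231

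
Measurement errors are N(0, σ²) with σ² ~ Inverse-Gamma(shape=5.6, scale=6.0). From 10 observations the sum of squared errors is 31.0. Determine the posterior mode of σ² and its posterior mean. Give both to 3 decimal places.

Posterior: Inverse-Gamma(shape = 5.6+10/2 = 10.6, scale = 6.0+31.0/2 = 21.5).
Mode = β/(α+1) = 21.5/11.6 = 1.853.
Mean = β/(α−1) = 21.5/9.6 = 2.240.

MAP = 1.853, posterior mean = 2.240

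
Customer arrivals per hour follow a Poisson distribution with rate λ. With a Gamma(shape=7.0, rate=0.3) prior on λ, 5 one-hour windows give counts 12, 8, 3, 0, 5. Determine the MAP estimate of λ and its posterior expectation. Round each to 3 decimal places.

Σ counts = 28. Posterior: Gamma(shape = 7.0+28 = 35.0, rate = 0.3+5 = 5.3).
Mode = (α−1)/β = 34.0/5.3 = 6.415.
Mean = α/β = 35.0/5.3 = 6.604.
Right-skewed posterior ⇒ mode < mean.

MAP estimate = 6.415, posterior expectation = 6.604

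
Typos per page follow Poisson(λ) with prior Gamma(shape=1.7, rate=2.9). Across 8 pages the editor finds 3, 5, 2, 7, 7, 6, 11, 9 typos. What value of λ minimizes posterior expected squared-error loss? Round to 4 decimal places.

4.7431

Σ counts = 50. Posterior: Gamma(shape = 1.7+50 = 51.7, rate = 2.9+8 = 10.9).
Mode = (α−1)/β = 50.7/10.9 = 4.6514.
Mean = α/β = 51.7/10.9 = 4.7431.
Squared-error loss ⇒ the optimal estimator is the posterior mean.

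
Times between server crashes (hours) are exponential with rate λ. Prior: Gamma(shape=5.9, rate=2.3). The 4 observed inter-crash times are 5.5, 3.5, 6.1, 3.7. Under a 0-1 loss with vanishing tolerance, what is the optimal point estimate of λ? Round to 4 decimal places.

Σ times = 18.8. Posterior: Gamma(shape = 5.9+4 = 9.9, rate = 2.3+18.8 = 21.1).
Mode = (α−1)/β = 8.9/21.1 = 0.4218.
Mean = α/β = 9.9/21.1 = 0.4692.
This is the posterior mode — the MAP estimate.

0.4218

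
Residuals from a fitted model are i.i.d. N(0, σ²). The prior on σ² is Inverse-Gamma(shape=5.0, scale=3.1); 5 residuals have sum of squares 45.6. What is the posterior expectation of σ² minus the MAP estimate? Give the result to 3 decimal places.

Posterior: Inverse-Gamma(shape = 5.0+5/2 = 7.5, scale = 3.1+45.6/2 = 25.9).
Mode = β/(α+1) = 25.9/8.5 = 3.047.
Mean = β/(α−1) = 25.9/6.5 = 3.985.
Difference = 3.985 − 3.047 = 0.938.
The mean is pulled above the mode by the posterior's right skew.

0.938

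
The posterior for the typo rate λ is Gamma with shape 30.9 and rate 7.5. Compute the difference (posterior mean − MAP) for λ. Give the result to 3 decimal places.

Mode = (α−1)/β = 29.9/7.5 = 3.987.
Mean = α/β = 30.9/7.5 = 4.120.
Difference = 4.120 − 3.987 = 0.133.
The mean is pulled above the mode by the posterior's right skew.

0.133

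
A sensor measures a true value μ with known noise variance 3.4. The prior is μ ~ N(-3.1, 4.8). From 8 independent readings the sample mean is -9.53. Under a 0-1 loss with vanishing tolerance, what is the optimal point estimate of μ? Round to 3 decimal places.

Posterior for μ is Normal. Precision-weighted mean: (1/4.8·-3.1 + 8/3.4·-9.53) / (1/4.8 + 8/3.4) = -9.007.
A Normal posterior is symmetric, so mode = mean.
This is the posterior mode — the MAP estimate.

-9.007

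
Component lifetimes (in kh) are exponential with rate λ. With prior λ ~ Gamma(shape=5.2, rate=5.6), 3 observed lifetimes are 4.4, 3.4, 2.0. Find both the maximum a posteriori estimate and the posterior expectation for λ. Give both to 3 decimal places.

Σ times = 9.8. Posterior: Gamma(shape = 5.2+3 = 8.2, rate = 5.6+9.8 = 15.4).
Mode = (α−1)/β = 7.2/15.4 = 0.468.
Mean = α/β = 8.2/15.4 = 0.532.

MAP: 0.468. Posterior mean: 0.532.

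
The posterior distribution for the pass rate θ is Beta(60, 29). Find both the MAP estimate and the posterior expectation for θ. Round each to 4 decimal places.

Mode = (60−1)/(60+29−2) = 59/87 = 0.6782.
Mean = 60/(60+29) = 60/89 = 0.6742.

MAP = 0.6782; posterior mean = 0.6742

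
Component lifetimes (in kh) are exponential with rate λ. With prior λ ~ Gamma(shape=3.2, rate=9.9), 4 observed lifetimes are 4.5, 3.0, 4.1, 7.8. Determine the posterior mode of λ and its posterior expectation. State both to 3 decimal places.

MAP = 0.212, posterior mean = 0.246

Σ times = 19.4. Posterior: Gamma(shape = 3.2+4 = 7.2, rate = 9.9+19.4 = 29.3).
Mode = (α−1)/β = 6.2/29.3 = 0.212.
Mean = α/β = 7.2/29.3 = 0.246.
Mean > mode: the posterior has a right tail.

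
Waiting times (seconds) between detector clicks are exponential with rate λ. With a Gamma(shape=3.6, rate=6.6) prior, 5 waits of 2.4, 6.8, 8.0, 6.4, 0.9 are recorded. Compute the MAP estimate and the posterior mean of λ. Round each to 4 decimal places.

MAP = 0.2444; posterior mean = 0.2765

Σ times = 24.5. Posterior: Gamma(shape = 3.6+5 = 8.6, rate = 6.6+24.5 = 31.1).
Mode = (α−1)/β = 7.6/31.1 = 0.2444.
Mean = α/β = 8.6/31.1 = 0.2765.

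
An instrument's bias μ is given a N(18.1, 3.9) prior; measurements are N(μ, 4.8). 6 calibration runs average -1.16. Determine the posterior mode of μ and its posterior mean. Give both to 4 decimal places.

MAP = 2.1183, posterior mean = 2.1183

Posterior for μ is Normal. Precision-weighted mean: (1/3.9·18.1 + 6/4.8·-1.16) / (1/3.9 + 6/4.8) = 2.1183.
A Normal posterior is symmetric, so mode = mean.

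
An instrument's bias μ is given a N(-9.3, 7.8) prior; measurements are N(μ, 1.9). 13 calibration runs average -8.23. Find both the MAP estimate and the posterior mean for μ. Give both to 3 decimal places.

μ_MAP = -8.250, E[μ|data] = -8.250

Posterior for μ is Normal. Precision-weighted mean: (1/7.8·-9.3 + 13/1.9·-8.23) / (1/7.8 + 13/1.9) = -8.250.
A Normal posterior is symmetric, so mode = mean.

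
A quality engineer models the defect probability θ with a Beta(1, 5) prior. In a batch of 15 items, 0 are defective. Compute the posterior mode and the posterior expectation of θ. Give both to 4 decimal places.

Posterior: Beta(1+0, 5+15) = Beta(1, 20).
Since α = 1 ≤ 1 and β > 1, the Beta density is monotone decreasing on [0,1]; the mode is at 0.
Mean = 1/(1+20) = 0.0476.

MAP = 0.0000, posterior mean = 0.0476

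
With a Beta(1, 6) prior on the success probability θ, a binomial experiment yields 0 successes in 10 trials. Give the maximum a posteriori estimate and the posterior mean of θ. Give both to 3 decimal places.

Posterior: Beta(1+0, 6+10) = Beta(1, 16).
Since α = 1 ≤ 1 and β > 1, the Beta density is monotone decreasing on [0,1]; the mode is at 0.
Mean = 1/(1+16) = 0.059.
The posterior is right-skewed, so the mean exceeds the mode.

maximum a posteriori estimate = 0.000, posterior mean = 0.059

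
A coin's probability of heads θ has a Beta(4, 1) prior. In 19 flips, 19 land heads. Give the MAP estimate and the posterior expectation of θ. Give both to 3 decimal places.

MAP estimate = 1.000, posterior expectation = 0.958

Posterior: Beta(4+19, 1+0) = Beta(23, 1).
Since β = 1 ≤ 1 and α > 1, the Beta density is monotone increasing on [0,1]; the mode is at 1.
Mean = 23/(23+1) = 0.958.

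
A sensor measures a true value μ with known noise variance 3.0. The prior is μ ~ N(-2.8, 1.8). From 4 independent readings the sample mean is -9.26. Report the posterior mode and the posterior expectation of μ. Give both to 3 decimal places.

Posterior for μ is Normal. Precision-weighted mean: (1/1.8·-2.8 + 4/3.0·-9.26) / (1/1.8 + 4/3.0) = -7.360.
A Normal posterior is symmetric, so mode = mean.

μ_MAP = -7.360, E[μ|data] = -7.360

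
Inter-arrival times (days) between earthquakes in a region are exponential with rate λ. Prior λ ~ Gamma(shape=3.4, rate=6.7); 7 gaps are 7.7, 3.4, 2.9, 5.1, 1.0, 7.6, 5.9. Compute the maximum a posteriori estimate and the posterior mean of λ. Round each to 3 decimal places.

MAP = 0.233, posterior mean = 0.258

Σ times = 33.6. Posterior: Gamma(shape = 3.4+7 = 10.4, rate = 6.7+33.6 = 40.3).
Mode = (α−1)/β = 9.4/40.3 = 0.233.
Mean = α/β = 10.4/40.3 = 0.258.
Right-skewed posterior ⇒ mode < mean.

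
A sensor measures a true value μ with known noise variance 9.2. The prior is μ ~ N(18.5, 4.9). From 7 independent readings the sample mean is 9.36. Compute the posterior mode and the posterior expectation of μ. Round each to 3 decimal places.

Posterior for μ is Normal. Precision-weighted mean: (1/4.9·18.5 + 7/9.2·9.36) / (1/4.9 + 7/9.2) = 11.293.
A Normal posterior is symmetric, so mode = mean.

MAP = 11.293, posterior mean = 11.293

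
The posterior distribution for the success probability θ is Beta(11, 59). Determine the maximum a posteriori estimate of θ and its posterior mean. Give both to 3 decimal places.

MAP = 0.147; posterior mean = 0.157

Mode = (11−1)/(11+59−2) = 10/68 = 0.147.
Mean = 11/(11+59) = 11/70 = 0.157.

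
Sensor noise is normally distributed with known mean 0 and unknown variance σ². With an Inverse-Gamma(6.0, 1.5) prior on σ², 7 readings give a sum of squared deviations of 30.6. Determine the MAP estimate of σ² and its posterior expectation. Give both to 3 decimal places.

MAP = 1.600, posterior mean = 1.976

Posterior: Inverse-Gamma(shape = 6.0+7/2 = 9.5, scale = 1.5+30.6/2 = 16.8).
Mode = β/(α+1) = 16.8/10.5 = 1.600.
Mean = β/(α−1) = 16.8/8.5 = 1.976.
The mean is pulled above the mode by the posterior's right skew.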